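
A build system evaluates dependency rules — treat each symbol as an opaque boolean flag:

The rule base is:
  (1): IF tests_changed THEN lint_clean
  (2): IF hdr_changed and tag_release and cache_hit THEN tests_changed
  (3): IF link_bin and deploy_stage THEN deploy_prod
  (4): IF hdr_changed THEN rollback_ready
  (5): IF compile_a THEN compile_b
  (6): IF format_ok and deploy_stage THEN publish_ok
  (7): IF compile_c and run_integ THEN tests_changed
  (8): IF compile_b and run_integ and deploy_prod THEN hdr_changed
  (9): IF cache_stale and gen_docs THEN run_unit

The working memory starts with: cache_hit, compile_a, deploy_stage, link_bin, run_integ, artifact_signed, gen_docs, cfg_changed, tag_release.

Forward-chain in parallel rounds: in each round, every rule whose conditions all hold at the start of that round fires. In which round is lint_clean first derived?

4

Round 1 fires (3), (5), giving deploy_prod, compile_b.
Round 2 fires (8), giving hdr_changed.
Round 3 fires (2), (4), giving tests_changed, rollback_ready.
Round 4 fires (1), giving lint_clean.
lint_clean first appears in round 4.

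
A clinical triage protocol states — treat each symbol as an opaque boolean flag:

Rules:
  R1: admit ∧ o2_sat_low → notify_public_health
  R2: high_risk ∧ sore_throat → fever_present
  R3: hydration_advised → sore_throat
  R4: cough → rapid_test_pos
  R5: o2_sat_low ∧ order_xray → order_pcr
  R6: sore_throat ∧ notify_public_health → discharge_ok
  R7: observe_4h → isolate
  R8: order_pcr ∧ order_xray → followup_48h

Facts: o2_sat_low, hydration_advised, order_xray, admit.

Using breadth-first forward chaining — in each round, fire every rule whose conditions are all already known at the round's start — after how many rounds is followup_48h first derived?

2

Round 1: R1 [admit ∧ o2_sat_low → notify_public_health]; R3 [hydration_advised → sore_throat]; R5 [o2_sat_low ∧ order_xray → order_pcr]. New: notify_public_health, sore_throat, order_pcr.
Round 2: R6 [sore_throat ∧ notify_public_health → discharge_ok]; R8 [order_pcr ∧ order_xray → followup_48h]. New: discharge_ok, followup_48h.
followup_48h first appears in round 2.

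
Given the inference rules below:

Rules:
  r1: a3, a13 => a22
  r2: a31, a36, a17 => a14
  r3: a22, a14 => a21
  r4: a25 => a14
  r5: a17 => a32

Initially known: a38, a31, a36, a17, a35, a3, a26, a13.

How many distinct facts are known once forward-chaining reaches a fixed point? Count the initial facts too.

12

Round 1: r1 [a3, a13 => a22]; r2 [a31, a36, a17 => a14]; r5 [a17 => a32]. New: a22, a14, a32.
Round 2: r3 [a22, a14 => a21]. New: a21.
Closure: {a13, a14, a17, a21, a22, a26, a3, a31, a32, a35, a36, a38} — 12 facts.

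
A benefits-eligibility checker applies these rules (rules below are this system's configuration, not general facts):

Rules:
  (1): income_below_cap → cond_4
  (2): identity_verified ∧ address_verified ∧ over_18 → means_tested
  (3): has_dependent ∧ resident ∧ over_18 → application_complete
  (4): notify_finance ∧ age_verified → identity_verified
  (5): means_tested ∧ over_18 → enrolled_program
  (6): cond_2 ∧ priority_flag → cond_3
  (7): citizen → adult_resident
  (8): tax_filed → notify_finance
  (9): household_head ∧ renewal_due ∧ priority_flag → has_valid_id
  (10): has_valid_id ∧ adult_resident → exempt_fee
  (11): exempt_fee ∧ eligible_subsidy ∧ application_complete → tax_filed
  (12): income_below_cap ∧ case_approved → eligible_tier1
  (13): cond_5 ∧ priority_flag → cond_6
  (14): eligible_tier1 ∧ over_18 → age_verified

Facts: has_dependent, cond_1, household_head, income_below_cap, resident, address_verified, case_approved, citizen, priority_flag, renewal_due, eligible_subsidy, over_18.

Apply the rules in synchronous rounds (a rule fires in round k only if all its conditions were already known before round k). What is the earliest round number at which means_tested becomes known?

6

Round 1: (1) [income_below_cap → cond_4]; (3) [has_dependent ∧ resident ∧ over_18 → application_complete]; (7) [citizen → adult_resident]; (9) [household_head ∧ renewal_due ∧ priority_flag → has_valid_id]; (12) [income_below_cap ∧ case_approved → eligible_tier1]. New: cond_4, application_complete, adult_resident, has_valid_id, eligible_tier1.
Round 2: (10) [has_valid_id ∧ adult_resident → exempt_fee]; (14) [eligible_tier1 ∧ over_18 → age_verified]. New: exempt_fee, age_verified.
Round 3: (11) [exempt_fee ∧ eligible_subsidy ∧ application_complete → tax_filed]. New: tax_filed.
Round 4: (8) [tax_filed → notify_finance]. New: notify_finance.
Round 5: (4) [notify_finance ∧ age_verified → identity_verified]. New: identity_verified.
Round 6: (2) [identity_verified ∧ address_verified ∧ over_18 → means_tested]. New: means_tested.
means_tested first appears in round 6.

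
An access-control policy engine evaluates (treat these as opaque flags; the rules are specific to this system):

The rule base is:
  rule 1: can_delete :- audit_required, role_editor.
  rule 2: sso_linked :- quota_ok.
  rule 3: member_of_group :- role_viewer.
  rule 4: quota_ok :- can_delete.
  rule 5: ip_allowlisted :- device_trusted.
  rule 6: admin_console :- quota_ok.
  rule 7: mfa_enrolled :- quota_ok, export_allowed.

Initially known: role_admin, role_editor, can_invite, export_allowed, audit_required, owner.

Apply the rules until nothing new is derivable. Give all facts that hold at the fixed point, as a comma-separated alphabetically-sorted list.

admin_console, audit_required, can_delete, can_invite, export_allowed, mfa_enrolled, owner, quota_ok, role_admin, role_editor, sso_linked

Round 1 — rule 1, derive can_delete.
Round 2 — rule 4, derive quota_ok.
Round 3 — rule 2, rule 6, rule 7, derive sso_linked, admin_console, mfa_enrolled.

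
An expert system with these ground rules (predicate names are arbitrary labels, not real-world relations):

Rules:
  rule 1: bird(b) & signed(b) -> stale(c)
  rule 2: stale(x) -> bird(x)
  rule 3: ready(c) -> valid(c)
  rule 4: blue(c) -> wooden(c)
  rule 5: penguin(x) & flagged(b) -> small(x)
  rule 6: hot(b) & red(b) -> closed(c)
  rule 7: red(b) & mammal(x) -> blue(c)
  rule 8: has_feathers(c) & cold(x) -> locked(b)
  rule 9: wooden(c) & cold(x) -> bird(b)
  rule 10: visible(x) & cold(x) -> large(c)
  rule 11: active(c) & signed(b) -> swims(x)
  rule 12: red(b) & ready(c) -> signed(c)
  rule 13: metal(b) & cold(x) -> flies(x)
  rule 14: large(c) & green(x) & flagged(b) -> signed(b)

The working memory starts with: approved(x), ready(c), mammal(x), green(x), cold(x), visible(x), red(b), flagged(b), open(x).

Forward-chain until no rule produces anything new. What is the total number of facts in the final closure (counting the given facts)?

17

Round 1 fires rule 3, rule 7, rule 10, rule 12, giving valid(c), blue(c), large(c), signed(c).
Round 2 fires rule 4, rule 14, giving wooden(c), signed(b).
Round 3 fires rule 9, giving bird(b).
Round 4 fires rule 1, giving stale(c).
Closure: {approved(x), bird(b), blue(c), cold(x), flagged(b), green(x), large(c), mammal(x), open(x), ready(c), red(b), signed(b), signed(c), stale(c), valid(c), visible(x), wooden(c)} — 17 facts.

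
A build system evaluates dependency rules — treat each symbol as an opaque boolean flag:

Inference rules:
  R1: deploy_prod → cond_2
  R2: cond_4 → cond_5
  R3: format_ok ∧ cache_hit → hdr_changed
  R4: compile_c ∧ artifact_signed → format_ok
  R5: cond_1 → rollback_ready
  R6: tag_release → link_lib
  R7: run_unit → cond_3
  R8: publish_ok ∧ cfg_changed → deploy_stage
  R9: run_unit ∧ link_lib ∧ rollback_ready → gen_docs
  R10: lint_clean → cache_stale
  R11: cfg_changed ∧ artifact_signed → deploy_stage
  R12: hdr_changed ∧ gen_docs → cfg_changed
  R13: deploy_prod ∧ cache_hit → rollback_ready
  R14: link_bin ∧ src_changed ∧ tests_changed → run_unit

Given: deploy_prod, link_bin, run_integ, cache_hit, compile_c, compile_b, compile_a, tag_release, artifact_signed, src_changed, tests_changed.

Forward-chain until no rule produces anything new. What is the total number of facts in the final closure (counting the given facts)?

Round 1: R1 [deploy_prod → cond_2]; R4 [compile_c ∧ artifact_signed → format_ok]; R6 [tag_release → link_lib]; R13 [deploy_prod ∧ cache_hit → rollback_ready]; R14 [link_bin ∧ src_changed ∧ tests_changed → run_unit]. New: cond_2, format_ok, link_lib, rollback_ready, run_unit.
Round 2: R3 [format_ok ∧ cache_hit → hdr_changed]; R7 [run_unit → cond_3]; R9 [run_unit ∧ link_lib ∧ rollback_ready → gen_docs]. New: hdr_changed, cond_3, gen_docs.
Round 3: R12 [hdr_changed ∧ gen_docs → cfg_changed]. New: cfg_changed.
Round 4: R11 [cfg_changed ∧ artifact_signed → deploy_stage]. New: deploy_stage.
Closure: {artifact_signed, cache_hit, cfg_changed, compile_a, compile_b, compile_c, cond_2, cond_3, deploy_prod, deploy_stage, format_ok, gen_docs, hdr_changed, link_bin, link_lib, rollback_ready, run_integ, run_unit, src_changed, tag_release, tests_changed} — 21 facts.

21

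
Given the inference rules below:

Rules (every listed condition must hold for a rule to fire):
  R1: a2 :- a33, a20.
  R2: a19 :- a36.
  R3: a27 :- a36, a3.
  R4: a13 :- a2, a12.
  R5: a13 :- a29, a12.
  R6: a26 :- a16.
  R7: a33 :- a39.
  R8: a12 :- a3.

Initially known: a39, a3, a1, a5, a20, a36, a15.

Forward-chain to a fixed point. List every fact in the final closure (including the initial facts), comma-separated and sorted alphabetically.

Round 1 — R2, R3, R7, R8, derive a19, a27, a33, a12.
Round 2 — R1, derive a2.
Round 3 — R4, derive a13.

a1, a12, a13, a15, a19, a2, a20, a27, a3, a33, a36, a39, a5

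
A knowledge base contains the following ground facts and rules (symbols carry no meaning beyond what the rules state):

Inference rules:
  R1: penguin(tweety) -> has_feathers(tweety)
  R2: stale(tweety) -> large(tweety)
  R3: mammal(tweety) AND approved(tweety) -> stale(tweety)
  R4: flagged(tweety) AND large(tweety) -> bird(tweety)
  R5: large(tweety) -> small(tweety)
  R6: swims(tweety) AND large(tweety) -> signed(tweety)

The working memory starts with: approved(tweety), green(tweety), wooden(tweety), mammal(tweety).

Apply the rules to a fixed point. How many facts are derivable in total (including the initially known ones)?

7

Round 1: R3 [mammal(tweety) AND approved(tweety) -> stale(tweety)]. Adds stale(tweety).
Round 2: R2 [stale(tweety) -> large(tweety)]. Adds large(tweety).
Round 3: R5 [large(tweety) -> small(tweety)]. Adds small(tweety).
Closure: {approved(tweety), green(tweety), large(tweety), mammal(tweety), small(tweety), stale(tweety), wooden(tweety)} — 7 facts.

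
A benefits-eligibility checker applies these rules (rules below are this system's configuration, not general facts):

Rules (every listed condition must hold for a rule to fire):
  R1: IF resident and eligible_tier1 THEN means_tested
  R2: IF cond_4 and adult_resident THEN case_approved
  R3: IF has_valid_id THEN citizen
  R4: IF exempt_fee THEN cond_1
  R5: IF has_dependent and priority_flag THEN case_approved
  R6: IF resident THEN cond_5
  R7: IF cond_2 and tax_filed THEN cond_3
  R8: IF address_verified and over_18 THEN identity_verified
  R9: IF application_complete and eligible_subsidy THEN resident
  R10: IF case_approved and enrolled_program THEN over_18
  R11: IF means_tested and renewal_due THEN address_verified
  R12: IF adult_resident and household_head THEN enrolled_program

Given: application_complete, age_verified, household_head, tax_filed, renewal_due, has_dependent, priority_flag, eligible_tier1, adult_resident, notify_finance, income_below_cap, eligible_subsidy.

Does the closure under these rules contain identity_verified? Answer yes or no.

[1] R5 [IF has_dependent and priority_flag THEN case_approved]; R9 [IF application_complete and eligible_subsidy THEN resident]; R12 [IF adult_resident and household_head THEN enrolled_program]. ⇒ new: case_approved, resident, enrolled_program.
[2] R1 [IF resident and eligible_tier1 THEN means_tested]; R6 [IF resident THEN cond_5]; R10 [IF case_approved and enrolled_program THEN over_18]. ⇒ new: means_tested, cond_5, over_18.
[3] R11 [IF means_tested and renewal_due THEN address_verified]. ⇒ new: address_verified.
[4] R8 [IF address_verified and over_18 THEN identity_verified]. ⇒ new: identity_verified.
identity_verified appears in round 4, so it is derivable.

yes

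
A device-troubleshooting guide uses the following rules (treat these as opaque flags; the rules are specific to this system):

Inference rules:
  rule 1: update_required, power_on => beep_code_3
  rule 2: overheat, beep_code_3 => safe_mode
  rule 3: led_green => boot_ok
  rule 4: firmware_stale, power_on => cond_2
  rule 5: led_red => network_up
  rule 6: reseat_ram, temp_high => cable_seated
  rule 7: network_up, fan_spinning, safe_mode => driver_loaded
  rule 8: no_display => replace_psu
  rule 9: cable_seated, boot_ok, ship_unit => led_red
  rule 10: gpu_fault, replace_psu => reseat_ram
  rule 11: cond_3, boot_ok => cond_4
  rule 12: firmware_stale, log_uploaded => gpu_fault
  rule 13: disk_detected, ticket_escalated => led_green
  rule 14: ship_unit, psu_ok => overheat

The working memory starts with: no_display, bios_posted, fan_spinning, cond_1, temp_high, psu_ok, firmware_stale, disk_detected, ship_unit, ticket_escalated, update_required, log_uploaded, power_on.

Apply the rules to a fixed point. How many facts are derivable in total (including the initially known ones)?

Round 1 — rule 1, rule 4, rule 8, rule 12, rule 13, rule 14, derive beep_code_3, cond_2, replace_psu, gpu_fault, led_green, overheat.
Round 2 — rule 2, rule 3, rule 10, derive safe_mode, boot_ok, reseat_ram.
Round 3 — rule 6, derive cable_seated.
Round 4 — rule 9, derive led_red.
Round 5 — rule 5, derive network_up.
Round 6 — rule 7, derive driver_loaded.
Closure: {beep_code_3, bios_posted, boot_ok, cable_seated, cond_1, cond_2, disk_detected, driver_loaded, fan_spinning, firmware_stale, gpu_fault, led_green, led_red, log_uploaded, network_up, no_display, overheat, power_on, psu_ok, replace_psu, reseat_ram, safe_mode, ship_unit, temp_high, ticket_escalated, update_required} — 26 facts.

26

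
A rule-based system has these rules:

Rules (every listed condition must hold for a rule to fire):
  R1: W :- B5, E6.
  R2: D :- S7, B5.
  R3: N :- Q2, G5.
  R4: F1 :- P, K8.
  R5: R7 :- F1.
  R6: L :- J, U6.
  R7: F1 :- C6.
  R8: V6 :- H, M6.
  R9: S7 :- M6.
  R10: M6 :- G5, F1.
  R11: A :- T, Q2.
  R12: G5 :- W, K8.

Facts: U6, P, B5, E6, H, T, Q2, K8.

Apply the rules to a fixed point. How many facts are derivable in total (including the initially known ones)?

Round 1 fires R1, R4, R11, giving W, F1, A.
Round 2 fires R5, R12, giving R7, G5.
Round 3 fires R3, R10, giving N, M6.
Round 4 fires R8, R9, giving V6, S7.
Round 5 fires R2, giving D.
Closure: {A, B5, D, E6, F1, G5, H, K8, M6, N, P, Q2, R7, S7, T, U6, V6, W} — 18 facts.

18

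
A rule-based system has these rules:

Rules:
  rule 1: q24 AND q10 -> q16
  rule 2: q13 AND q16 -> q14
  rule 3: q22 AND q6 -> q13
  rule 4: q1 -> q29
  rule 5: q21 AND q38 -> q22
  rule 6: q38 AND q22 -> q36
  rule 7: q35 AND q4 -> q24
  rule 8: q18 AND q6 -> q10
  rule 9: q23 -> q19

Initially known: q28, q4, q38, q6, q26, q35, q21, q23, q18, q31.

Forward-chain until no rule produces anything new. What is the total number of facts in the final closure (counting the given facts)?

18

Round 1 — rule 5, rule 7, rule 8, rule 9, derive q22, q24, q10, q19.
Round 2 — rule 1, rule 3, rule 6, derive q16, q13, q36.
Round 3 — rule 2, derive q14.
Closure: {q10, q13, q14, q16, q18, q19, q21, q22, q23, q24, q26, q28, q31, q35, q36, q38, q4, q6} — 18 facts.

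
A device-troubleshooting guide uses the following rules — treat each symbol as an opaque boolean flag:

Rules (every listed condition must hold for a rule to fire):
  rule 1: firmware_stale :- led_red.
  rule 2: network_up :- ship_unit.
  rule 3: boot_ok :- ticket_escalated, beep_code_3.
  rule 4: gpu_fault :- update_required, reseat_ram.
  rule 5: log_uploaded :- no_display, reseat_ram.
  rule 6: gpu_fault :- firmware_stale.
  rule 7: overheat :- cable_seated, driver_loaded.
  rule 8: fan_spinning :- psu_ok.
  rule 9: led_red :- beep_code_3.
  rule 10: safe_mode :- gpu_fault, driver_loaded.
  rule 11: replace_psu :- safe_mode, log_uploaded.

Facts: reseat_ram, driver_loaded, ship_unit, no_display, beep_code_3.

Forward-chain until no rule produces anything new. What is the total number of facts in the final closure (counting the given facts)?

Round 1 — rule 2, rule 5, rule 9, derive network_up, log_uploaded, led_red.
Round 2 — rule 1, derive firmware_stale.
Round 3 — rule 6, derive gpu_fault.
Round 4 — rule 10, derive safe_mode.
Round 5 — rule 11, derive replace_psu.
Closure: {beep_code_3, driver_loaded, firmware_stale, gpu_fault, led_red, log_uploaded, network_up, no_display, replace_psu, reseat_ram, safe_mode, ship_unit} — 12 facts.

12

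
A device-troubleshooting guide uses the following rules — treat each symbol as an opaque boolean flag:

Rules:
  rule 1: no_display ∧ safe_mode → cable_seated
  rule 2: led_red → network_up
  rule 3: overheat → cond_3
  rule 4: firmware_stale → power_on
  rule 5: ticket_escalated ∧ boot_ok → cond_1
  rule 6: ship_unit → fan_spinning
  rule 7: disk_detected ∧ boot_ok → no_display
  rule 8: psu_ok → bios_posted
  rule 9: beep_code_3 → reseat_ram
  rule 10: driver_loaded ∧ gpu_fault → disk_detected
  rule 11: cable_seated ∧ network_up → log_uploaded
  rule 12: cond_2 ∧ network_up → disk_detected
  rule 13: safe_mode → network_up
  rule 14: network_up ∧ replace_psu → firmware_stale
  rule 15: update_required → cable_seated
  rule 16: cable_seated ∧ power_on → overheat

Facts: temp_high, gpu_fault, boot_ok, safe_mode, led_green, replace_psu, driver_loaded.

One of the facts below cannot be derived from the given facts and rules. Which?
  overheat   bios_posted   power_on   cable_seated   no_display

Round 1: rule 10 [driver_loaded ∧ gpu_fault → disk_detected]; rule 13 [safe_mode → network_up]. New: disk_detected, network_up.
Round 2: rule 7 [disk_detected ∧ boot_ok → no_display]; rule 14 [network_up ∧ replace_psu → firmware_stale]. New: no_display, firmware_stale.
Round 3: rule 1 [no_display ∧ safe_mode → cable_seated]; rule 4 [firmware_stale → power_on]. New: cable_seated, power_on.
Round 4: rule 11 [cable_seated ∧ network_up → log_uploaded]; rule 16 [cable_seated ∧ power_on → overheat]. New: log_uploaded, overheat.
Round 5: rule 3 [overheat → cond_3]. New: cond_3.
Derived: no_display (round 2), power_on (round 3), cable_seated (round 3), overheat (round 4). bios_posted never appears in any round.

bios_posted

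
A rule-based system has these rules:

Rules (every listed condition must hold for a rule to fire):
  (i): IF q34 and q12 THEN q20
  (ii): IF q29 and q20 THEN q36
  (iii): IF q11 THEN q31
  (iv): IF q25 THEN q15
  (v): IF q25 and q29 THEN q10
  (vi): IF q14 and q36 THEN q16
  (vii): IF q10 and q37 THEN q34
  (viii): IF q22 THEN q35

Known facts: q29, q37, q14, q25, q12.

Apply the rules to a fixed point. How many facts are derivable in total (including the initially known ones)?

Round 1 — (iv), (v), derive q15, q10.
Round 2 — (vii), derive q34.
Round 3 — (i), derive q20.
Round 4 — (ii), derive q36.
Round 5 — (vi), derive q16.
Closure: {q10, q12, q14, q15, q16, q20, q25, q29, q34, q36, q37} — 11 facts.

11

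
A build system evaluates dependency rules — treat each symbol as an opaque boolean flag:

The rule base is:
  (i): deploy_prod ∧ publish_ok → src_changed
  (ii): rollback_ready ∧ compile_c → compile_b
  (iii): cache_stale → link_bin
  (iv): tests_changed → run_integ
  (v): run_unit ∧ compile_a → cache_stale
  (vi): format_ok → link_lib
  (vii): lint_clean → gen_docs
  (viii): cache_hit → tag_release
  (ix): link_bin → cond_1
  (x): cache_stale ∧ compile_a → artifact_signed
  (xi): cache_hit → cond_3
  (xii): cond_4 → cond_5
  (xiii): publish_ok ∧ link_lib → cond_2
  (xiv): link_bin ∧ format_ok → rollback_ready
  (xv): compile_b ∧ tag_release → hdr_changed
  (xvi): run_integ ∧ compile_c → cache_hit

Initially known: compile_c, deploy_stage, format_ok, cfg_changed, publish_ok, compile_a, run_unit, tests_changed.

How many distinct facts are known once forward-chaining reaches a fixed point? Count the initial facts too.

21

Round 1: (iv) [tests_changed → run_integ]; (v) [run_unit ∧ compile_a → cache_stale]; (vi) [format_ok → link_lib]. New: run_integ, cache_stale, link_lib.
Round 2: (iii) [cache_stale → link_bin]; (x) [cache_stale ∧ compile_a → artifact_signed]; (xiii) [publish_ok ∧ link_lib → cond_2]; (xvi) [run_integ ∧ compile_c → cache_hit]. New: link_bin, artifact_signed, cond_2, cache_hit.
Round 3: (viii) [cache_hit → tag_release]; (ix) [link_bin → cond_1]; (xi) [cache_hit → cond_3]; (xiv) [link_bin ∧ format_ok → rollback_ready]. New: tag_release, cond_1, cond_3, rollback_ready.
Round 4: (ii) [rollback_ready ∧ compile_c → compile_b]. New: compile_b.
Round 5: (xv) [compile_b ∧ tag_release → hdr_changed]. New: hdr_changed.
Closure: {artifact_signed, cache_hit, cache_stale, cfg_changed, compile_a, compile_b, compile_c, cond_1, cond_2, cond_3, deploy_stage, format_ok, hdr_changed, link_bin, link_lib, publish_ok, rollback_ready, run_integ, run_unit, tag_release, tests_changed} — 21 facts.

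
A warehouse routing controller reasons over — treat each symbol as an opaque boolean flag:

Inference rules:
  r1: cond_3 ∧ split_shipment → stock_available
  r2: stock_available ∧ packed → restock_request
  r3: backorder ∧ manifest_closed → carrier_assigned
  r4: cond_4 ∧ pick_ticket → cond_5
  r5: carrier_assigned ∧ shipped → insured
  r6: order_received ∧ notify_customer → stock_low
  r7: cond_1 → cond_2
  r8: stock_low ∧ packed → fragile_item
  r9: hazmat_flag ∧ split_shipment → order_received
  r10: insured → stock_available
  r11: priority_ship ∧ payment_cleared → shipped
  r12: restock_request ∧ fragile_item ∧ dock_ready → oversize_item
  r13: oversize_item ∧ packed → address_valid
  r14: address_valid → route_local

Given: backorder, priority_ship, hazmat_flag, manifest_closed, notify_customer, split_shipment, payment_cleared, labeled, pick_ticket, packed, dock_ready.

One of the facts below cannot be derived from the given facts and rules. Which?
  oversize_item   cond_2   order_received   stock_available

Round 1 fires r3, r9, r11, giving carrier_assigned, order_received, shipped.
Round 2 fires r5, r6, giving insured, stock_low.
Round 3 fires r8, r10, giving fragile_item, stock_available.
Round 4 fires r2, giving restock_request.
Round 5 fires r12, giving oversize_item.
Round 6 fires r13, giving address_valid.
Round 7 fires r14, giving route_local.
Derived: order_received (round 1), oversize_item (round 5), stock_available (round 3). cond_2 never appears in any round.

cond_2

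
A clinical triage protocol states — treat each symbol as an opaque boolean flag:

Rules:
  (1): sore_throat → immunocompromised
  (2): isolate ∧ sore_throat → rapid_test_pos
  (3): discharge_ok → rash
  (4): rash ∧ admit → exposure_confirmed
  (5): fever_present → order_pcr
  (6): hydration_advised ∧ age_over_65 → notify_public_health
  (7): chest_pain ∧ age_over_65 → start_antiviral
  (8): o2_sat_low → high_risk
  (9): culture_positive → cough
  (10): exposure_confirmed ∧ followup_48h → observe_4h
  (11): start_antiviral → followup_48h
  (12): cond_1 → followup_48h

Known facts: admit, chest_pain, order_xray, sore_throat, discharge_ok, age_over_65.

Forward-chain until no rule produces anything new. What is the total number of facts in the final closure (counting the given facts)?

12

[1] (1) [sore_throat → immunocompromised]; (3) [discharge_ok → rash]; (7) [chest_pain ∧ age_over_65 → start_antiviral]. ⇒ new: immunocompromised, rash, start_antiviral.
[2] (4) [rash ∧ admit → exposure_confirmed]; (11) [start_antiviral → followup_48h]. ⇒ new: exposure_confirmed, followup_48h.
[3] (10) [exposure_confirmed ∧ followup_48h → observe_4h]. ⇒ new: observe_4h.
Closure: {admit, age_over_65, chest_pain, discharge_ok, exposure_confirmed, followup_48h, immunocompromised, observe_4h, order_xray, rash, sore_throat, start_antiviral} — 12 facts.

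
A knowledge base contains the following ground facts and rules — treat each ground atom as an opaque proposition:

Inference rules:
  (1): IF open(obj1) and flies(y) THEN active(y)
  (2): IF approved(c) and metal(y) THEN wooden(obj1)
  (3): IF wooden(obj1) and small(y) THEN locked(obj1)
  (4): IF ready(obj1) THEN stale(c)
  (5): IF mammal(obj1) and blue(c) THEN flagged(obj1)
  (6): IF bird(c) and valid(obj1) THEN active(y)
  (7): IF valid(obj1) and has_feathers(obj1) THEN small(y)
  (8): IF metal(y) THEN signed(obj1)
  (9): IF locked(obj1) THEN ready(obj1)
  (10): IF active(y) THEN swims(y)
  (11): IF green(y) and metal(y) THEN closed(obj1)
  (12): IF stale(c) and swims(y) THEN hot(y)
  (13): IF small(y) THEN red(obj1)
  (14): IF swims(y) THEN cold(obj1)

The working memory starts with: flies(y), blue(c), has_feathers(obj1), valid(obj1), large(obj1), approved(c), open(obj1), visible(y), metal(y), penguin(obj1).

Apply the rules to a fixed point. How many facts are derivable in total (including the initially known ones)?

[1] (1) [IF open(obj1) and flies(y) THEN active(y)]; (2) [IF approved(c) and metal(y) THEN wooden(obj1)]; (7) [IF valid(obj1) and has_feathers(obj1) THEN small(y)]; (8) [IF metal(y) THEN signed(obj1)]. ⇒ new: active(y), wooden(obj1), small(y), signed(obj1).
[2] (3) [IF wooden(obj1) and small(y) THEN locked(obj1)]; (10) [IF active(y) THEN swims(y)]; (13) [IF small(y) THEN red(obj1)]. ⇒ new: locked(obj1), swims(y), red(obj1).
[3] (9) [IF locked(obj1) THEN ready(obj1)]; (14) [IF swims(y) THEN cold(obj1)]. ⇒ new: ready(obj1), cold(obj1).
[4] (4) [IF ready(obj1) THEN stale(c)]. ⇒ new: stale(c).
[5] (12) [IF stale(c) and swims(y) THEN hot(y)]. ⇒ new: hot(y).
Closure: {active(y), approved(c), blue(c), cold(obj1), flies(y), has_feathers(obj1), hot(y), large(obj1), locked(obj1), metal(y), open(obj1), penguin(obj1), ready(obj1), red(obj1), signed(obj1), small(y), stale(c), swims(y), valid(obj1), visible(y), wooden(obj1)} — 21 facts.

21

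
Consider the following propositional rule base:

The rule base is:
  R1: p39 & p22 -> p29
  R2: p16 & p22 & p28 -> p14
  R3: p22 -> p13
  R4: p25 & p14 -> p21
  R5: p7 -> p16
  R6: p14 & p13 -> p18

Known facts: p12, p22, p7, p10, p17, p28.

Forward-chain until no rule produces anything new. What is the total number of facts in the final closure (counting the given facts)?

Round 1: R3 [p22 -> p13]; R5 [p7 -> p16]. Adds p13, p16.
Round 2: R2 [p16 & p22 & p28 -> p14]. Adds p14.
Round 3: R6 [p14 & p13 -> p18]. Adds p18.
Closure: {p10, p12, p13, p14, p16, p17, p18, p22, p28, p7} — 10 facts.

10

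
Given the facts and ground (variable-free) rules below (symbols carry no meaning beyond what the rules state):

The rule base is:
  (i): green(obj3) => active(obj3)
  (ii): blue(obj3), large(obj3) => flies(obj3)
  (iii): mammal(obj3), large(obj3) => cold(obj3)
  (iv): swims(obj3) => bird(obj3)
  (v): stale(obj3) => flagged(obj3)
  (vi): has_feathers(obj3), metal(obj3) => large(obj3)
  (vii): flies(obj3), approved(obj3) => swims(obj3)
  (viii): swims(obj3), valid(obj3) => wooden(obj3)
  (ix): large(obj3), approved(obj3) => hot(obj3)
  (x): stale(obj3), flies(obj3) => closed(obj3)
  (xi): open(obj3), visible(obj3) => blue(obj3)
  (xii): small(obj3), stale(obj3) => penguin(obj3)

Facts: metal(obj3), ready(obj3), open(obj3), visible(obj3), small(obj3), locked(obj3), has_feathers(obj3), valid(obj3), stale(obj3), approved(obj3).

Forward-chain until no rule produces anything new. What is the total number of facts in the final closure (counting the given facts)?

Round 1: (v) [stale(obj3) => flagged(obj3)]; (vi) [has_feathers(obj3), metal(obj3) => large(obj3)]; (xi) [open(obj3), visible(obj3) => blue(obj3)]; (xii) [small(obj3), stale(obj3) => penguin(obj3)]. New: flagged(obj3), large(obj3), blue(obj3), penguin(obj3).
Round 2: (ii) [blue(obj3), large(obj3) => flies(obj3)]; (ix) [large(obj3), approved(obj3) => hot(obj3)]. New: flies(obj3), hot(obj3).
Round 3: (vii) [flies(obj3), approved(obj3) => swims(obj3)]; (x) [stale(obj3), flies(obj3) => closed(obj3)]. New: swims(obj3), closed(obj3).
Round 4: (iv) [swims(obj3) => bird(obj3)]; (viii) [swims(obj3), valid(obj3) => wooden(obj3)]. New: bird(obj3), wooden(obj3).
Closure: {approved(obj3), bird(obj3), blue(obj3), closed(obj3), flagged(obj3), flies(obj3), has_feathers(obj3), hot(obj3), large(obj3), locked(obj3), metal(obj3), open(obj3), penguin(obj3), ready(obj3), small(obj3), stale(obj3), swims(obj3), valid(obj3), visible(obj3), wooden(obj3)} — 20 facts.

20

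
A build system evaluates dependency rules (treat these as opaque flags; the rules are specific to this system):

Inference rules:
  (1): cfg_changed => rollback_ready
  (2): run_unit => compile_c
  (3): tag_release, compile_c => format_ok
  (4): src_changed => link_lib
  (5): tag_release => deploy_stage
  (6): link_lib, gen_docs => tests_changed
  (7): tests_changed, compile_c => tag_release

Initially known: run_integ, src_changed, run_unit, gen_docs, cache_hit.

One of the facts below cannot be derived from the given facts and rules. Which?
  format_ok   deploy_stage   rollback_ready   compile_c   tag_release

[1] (2) [run_unit => compile_c]; (4) [src_changed => link_lib]. ⇒ new: compile_c, link_lib.
[2] (6) [link_lib, gen_docs => tests_changed]. ⇒ new: tests_changed.
[3] (7) [tests_changed, compile_c => tag_release]. ⇒ new: tag_release.
[4] (3) [tag_release, compile_c => format_ok]; (5) [tag_release => deploy_stage]. ⇒ new: format_ok, deploy_stage.
Derived: compile_c (round 1), deploy_stage (round 4), tag_release (round 3), format_ok (round 4). rollback_ready never appears in any round.

rollback_ready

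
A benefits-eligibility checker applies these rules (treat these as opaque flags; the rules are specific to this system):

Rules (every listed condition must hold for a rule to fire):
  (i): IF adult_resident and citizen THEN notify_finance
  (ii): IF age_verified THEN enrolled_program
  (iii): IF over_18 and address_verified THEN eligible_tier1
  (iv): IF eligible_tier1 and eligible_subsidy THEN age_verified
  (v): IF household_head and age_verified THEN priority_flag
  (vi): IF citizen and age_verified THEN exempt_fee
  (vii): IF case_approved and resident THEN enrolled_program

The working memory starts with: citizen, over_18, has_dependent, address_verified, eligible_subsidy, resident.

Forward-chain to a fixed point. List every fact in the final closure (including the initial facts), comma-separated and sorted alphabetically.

address_verified, age_verified, citizen, eligible_subsidy, eligible_tier1, enrolled_program, exempt_fee, has_dependent, over_18, resident

Round 1 fires (iii), giving eligible_tier1.
Round 2 fires (iv), giving age_verified.
Round 3 fires (ii), (vi), giving enrolled_program, exempt_fee.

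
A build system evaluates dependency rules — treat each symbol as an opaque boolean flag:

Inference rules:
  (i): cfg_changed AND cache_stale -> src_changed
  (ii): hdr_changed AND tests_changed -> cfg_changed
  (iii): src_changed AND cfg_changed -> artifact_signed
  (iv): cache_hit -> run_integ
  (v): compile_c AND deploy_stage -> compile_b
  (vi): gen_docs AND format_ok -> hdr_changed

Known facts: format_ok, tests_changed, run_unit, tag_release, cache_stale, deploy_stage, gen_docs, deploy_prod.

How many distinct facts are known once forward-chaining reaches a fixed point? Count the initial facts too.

12

Round 1: (vi) [gen_docs AND format_ok -> hdr_changed]. Adds hdr_changed.
Round 2: (ii) [hdr_changed AND tests_changed -> cfg_changed]. Adds cfg_changed.
Round 3: (i) [cfg_changed AND cache_stale -> src_changed]. Adds src_changed.
Round 4: (iii) [src_changed AND cfg_changed -> artifact_signed]. Adds artifact_signed.
Closure: {artifact_signed, cache_stale, cfg_changed, deploy_prod, deploy_stage, format_ok, gen_docs, hdr_changed, run_unit, src_changed, tag_release, tests_changed} — 12 facts.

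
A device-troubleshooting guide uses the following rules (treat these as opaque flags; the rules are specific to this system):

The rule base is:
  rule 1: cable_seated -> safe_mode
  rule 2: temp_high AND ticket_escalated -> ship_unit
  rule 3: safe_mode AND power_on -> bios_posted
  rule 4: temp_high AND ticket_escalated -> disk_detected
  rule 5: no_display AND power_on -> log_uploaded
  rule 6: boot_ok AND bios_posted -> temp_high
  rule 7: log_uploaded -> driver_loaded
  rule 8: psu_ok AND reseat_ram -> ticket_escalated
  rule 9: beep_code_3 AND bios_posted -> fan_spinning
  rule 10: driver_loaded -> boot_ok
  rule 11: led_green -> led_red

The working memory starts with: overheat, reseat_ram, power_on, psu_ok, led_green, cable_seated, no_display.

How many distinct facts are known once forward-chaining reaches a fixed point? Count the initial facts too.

Round 1: rule 1 [cable_seated -> safe_mode]; rule 5 [no_display AND power_on -> log_uploaded]; rule 8 [psu_ok AND reseat_ram -> ticket_escalated]; rule 11 [led_green -> led_red]. Adds safe_mode, log_uploaded, ticket_escalated, led_red.
Round 2: rule 3 [safe_mode AND power_on -> bios_posted]; rule 7 [log_uploaded -> driver_loaded]. Adds bios_posted, driver_loaded.
Round 3: rule 10 [driver_loaded -> boot_ok]. Adds boot_ok.
Round 4: rule 6 [boot_ok AND bios_posted -> temp_high]. Adds temp_high.
Round 5: rule 2 [temp_high AND ticket_escalated -> ship_unit]; rule 4 [temp_high AND ticket_escalated -> disk_detected]. Adds ship_unit, disk_detected.
Closure: {bios_posted, boot_ok, cable_seated, disk_detected, driver_loaded, led_green, led_red, log_uploaded, no_display, overheat, power_on, psu_ok, reseat_ram, safe_mode, ship_unit, temp_high, ticket_escalated} — 17 facts.

17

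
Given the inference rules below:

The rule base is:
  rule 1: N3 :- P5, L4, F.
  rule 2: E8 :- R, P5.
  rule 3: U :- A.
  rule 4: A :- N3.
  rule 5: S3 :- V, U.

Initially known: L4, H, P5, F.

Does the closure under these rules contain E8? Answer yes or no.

Round 1: rule 1 [N3 :- P5, L4, F.]. New: N3.
Round 2: rule 4 [A :- N3.]. New: A.
Round 3: rule 3 [U :- A.]. New: U.
Fixed point reached. E8 is concluded only by rule 2; rule 2 needs R (never derived).

no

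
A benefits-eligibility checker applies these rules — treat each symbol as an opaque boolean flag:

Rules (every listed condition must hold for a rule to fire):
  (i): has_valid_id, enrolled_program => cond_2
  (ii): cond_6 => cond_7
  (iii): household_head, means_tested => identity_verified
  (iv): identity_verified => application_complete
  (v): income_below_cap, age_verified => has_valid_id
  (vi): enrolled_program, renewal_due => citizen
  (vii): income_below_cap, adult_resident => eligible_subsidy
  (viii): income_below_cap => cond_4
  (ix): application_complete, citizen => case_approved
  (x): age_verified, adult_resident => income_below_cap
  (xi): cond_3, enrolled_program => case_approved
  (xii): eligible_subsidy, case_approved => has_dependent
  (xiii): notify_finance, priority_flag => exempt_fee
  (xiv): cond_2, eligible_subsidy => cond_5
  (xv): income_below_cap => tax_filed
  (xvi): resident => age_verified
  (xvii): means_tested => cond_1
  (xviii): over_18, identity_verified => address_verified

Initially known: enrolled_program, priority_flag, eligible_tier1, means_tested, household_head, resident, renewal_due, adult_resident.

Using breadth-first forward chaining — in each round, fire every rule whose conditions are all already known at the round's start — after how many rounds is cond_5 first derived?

5

Round 1 fires (iii), (vi), (xvi), (xvii), giving identity_verified, citizen, age_verified, cond_1.
Round 2 fires (iv), (x), giving application_complete, income_below_cap.
Round 3 fires (v), (vii), (viii), (ix), (xv), giving has_valid_id, eligible_subsidy, cond_4, case_approved, tax_filed.
Round 4 fires (i), (xii), giving cond_2, has_dependent.
Round 5 fires (xiv), giving cond_5.
cond_5 first appears in round 5.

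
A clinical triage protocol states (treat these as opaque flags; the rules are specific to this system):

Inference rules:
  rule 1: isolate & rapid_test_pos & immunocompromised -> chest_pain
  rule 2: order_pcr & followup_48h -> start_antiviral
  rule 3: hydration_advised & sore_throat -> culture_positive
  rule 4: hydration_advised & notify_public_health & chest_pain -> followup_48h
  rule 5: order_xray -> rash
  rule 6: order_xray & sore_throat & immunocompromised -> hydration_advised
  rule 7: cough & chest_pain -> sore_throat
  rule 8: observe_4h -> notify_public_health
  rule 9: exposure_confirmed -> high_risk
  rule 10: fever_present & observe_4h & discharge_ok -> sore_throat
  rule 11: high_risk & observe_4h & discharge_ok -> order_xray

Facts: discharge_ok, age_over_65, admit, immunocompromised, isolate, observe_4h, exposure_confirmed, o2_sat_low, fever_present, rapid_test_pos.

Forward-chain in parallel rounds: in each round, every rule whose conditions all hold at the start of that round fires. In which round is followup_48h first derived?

4

Round 1 — rule 1, rule 8, rule 9, rule 10, derive chest_pain, notify_public_health, high_risk, sore_throat.
Round 2 — rule 11, derive order_xray.
Round 3 — rule 5, rule 6, derive rash, hydration_advised.
Round 4 — rule 3, rule 4, derive culture_positive, followup_48h.
followup_48h first appears in round 4.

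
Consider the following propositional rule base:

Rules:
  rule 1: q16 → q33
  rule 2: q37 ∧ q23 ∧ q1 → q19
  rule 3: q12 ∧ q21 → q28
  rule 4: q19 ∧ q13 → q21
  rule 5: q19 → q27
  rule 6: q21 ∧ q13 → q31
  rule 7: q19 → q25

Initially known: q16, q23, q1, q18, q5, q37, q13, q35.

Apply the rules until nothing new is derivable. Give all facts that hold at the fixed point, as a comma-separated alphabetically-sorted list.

[1] rule 1 [q16 → q33]; rule 2 [q37 ∧ q23 ∧ q1 → q19]. ⇒ new: q33, q19.
[2] rule 4 [q19 ∧ q13 → q21]; rule 5 [q19 → q27]; rule 7 [q19 → q25]. ⇒ new: q21, q27, q25.
[3] rule 6 [q21 ∧ q13 → q31]. ⇒ new: q31.

q1, q13, q16, q18, q19, q21, q23, q25, q27, q31, q33, q35, q37, q5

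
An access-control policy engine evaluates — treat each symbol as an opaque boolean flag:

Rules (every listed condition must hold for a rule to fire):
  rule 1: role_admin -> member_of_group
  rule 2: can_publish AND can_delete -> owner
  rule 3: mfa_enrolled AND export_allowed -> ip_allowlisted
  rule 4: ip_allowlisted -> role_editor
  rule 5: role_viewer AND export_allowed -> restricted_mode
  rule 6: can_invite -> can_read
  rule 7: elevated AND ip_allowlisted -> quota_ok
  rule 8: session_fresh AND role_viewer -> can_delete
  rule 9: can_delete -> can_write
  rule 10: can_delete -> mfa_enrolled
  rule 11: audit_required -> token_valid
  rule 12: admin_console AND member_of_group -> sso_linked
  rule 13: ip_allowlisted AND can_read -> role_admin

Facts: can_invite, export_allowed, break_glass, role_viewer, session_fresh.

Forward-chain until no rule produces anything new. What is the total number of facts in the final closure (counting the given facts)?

14

Round 1: rule 5 [role_viewer AND export_allowed -> restricted_mode]; rule 6 [can_invite -> can_read]; rule 8 [session_fresh AND role_viewer -> can_delete]. Adds restricted_mode, can_read, can_delete.
Round 2: rule 9 [can_delete -> can_write]; rule 10 [can_delete -> mfa_enrolled]. Adds can_write, mfa_enrolled.
Round 3: rule 3 [mfa_enrolled AND export_allowed -> ip_allowlisted]. Adds ip_allowlisted.
Round 4: rule 4 [ip_allowlisted -> role_editor]; rule 13 [ip_allowlisted AND can_read -> role_admin]. Adds role_editor, role_admin.
Round 5: rule 1 [role_admin -> member_of_group]. Adds member_of_group.
Closure: {break_glass, can_delete, can_invite, can_read, can_write, export_allowed, ip_allowlisted, member_of_group, mfa_enrolled, restricted_mode, role_admin, role_editor, role_viewer, session_fresh} — 14 facts.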